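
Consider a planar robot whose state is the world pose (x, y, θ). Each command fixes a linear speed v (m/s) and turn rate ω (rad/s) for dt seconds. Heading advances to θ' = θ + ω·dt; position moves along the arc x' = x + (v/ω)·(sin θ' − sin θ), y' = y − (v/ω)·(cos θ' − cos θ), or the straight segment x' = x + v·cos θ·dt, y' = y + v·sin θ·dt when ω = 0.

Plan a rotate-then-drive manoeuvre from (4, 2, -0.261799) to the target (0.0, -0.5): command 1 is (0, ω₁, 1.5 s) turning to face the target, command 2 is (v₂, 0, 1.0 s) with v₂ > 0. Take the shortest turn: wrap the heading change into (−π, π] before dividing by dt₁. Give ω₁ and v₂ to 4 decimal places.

ω₁ = -1.5475, v₂ = 4.7170

heading to target = atan2(-0.5−2, 0−4) = -2.5830
Δθ = wrap(-2.5830 − -0.2618) = -2.3212; ω₁ = Δθ/dt₁ = -1.5475
distance = √((0−4)² + (-0.5−2)²) = 4.7170; v₂ = distance/dt₂ = 4.7170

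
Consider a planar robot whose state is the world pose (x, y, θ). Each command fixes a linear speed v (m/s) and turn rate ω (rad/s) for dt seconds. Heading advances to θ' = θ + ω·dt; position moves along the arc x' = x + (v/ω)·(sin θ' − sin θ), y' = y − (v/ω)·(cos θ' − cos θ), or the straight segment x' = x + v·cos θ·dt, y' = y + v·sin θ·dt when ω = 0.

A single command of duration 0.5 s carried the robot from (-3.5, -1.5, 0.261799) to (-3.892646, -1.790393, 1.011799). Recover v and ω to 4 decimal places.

v = -1.0000, ω = 1.5000

Δθ = 1.011799 − 0.261799 = 0.750000
ω = Δθ/dt = 0.750000/0.5 = 1.5000
R = Δx/(sin θ' − sin θ) = -0.6667
v = R·ω = -0.6667·1.5000 = -1.0000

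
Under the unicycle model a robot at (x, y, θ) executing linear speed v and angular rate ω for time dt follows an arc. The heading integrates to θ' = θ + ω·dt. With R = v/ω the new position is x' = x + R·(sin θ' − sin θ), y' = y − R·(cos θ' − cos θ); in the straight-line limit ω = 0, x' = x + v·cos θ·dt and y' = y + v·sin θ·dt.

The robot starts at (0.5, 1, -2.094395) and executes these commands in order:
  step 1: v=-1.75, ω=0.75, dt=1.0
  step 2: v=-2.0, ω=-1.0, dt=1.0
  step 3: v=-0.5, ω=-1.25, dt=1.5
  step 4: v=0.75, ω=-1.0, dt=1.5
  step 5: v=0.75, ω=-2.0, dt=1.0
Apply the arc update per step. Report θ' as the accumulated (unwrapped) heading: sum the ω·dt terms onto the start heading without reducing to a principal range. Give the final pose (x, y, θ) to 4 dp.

step 1: θ'=-1.3444 (R=-2.3333) → pose (0.7531, 2.6904, -1.3444)
step 2: θ'=-2.3444 (R=2.0000) → pose (1.2712, 4.5368, -2.3444)
step 3: θ'=-4.2194 (R=0.4000) → pose (1.9097, 4.4466, -4.2194)
step 4: θ'=-5.7194 (R=-0.7500) → pose (2.1696, 5.4355, -5.7194)
step 5: θ'=-7.7194 (R=-0.3750) → pose (2.7417, 5.1689, -7.7194)

(2.7417, 5.1689, -7.7194)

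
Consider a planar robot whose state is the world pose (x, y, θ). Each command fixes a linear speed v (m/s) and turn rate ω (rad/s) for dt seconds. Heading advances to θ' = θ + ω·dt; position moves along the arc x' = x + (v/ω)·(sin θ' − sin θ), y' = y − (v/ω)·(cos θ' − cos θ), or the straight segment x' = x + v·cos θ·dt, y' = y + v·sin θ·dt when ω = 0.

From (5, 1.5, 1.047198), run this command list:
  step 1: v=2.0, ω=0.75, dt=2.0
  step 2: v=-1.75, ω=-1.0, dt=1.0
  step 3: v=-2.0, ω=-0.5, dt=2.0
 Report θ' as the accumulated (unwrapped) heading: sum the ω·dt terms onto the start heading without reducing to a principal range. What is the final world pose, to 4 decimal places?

(3.0358, 0.2299, 0.5472)

step 1: θ'=2.5472 (R=2.6667) → pose (4.1840, 5.0426, 2.5472)
step 2: θ'=1.5472 (R=1.7500) → pose (4.9535, 3.5515, 1.5472)
step 3: θ'=0.5472 (R=4.0000) → pose (3.0358, 0.2299, 0.5472)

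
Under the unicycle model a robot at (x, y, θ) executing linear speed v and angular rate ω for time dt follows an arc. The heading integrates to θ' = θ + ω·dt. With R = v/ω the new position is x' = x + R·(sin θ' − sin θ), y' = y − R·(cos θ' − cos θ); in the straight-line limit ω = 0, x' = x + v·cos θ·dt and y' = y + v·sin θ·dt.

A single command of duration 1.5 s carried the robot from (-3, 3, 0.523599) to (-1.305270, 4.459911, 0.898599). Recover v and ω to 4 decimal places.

Δθ = 0.898599 − 0.523599 = 0.375000
ω = Δθ/dt = 0.375000/1.5 = 0.2500
R = Δx/(sin θ' − sin θ) = 6.0000
v = R·ω = 6.0000·0.2500 = 1.5000

v = 1.5000, ω = 0.2500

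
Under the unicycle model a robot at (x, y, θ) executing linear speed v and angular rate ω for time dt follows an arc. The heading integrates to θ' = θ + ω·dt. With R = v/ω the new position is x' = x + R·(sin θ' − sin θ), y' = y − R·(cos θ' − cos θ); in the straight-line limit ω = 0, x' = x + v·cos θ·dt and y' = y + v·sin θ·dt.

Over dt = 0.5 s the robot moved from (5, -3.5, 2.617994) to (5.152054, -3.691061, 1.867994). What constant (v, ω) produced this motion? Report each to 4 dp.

Δθ = 1.867994 − 2.617994 = -0.750000
ω = Δθ/dt = -0.750000/0.5 = -1.5000
R = −Δy/(cos θ' − cos θ) = 0.3333
v = R·ω = 0.3333·-1.5000 = -0.5000

v = -0.5000, ω = -1.5000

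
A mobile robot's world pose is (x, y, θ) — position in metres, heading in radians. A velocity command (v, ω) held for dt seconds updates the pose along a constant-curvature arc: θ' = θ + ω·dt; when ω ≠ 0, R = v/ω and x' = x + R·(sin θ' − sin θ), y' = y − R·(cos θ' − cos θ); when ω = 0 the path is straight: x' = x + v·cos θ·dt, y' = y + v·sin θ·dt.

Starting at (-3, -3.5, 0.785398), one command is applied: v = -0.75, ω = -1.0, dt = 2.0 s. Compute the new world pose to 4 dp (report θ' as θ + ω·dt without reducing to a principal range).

θ' = 0.7854 + -1.0·2.0 = -1.2146
R = v/ω = -0.75/-1.0 = 0.7500
x' = -3 + 0.7500·(sin -1.2146 − sin 0.7854) = -4.2333
y' = -3.5 − 0.7500·(cos -1.2146 − cos 0.7854) = -3.2312

(-4.2333, -3.2312, -1.2146)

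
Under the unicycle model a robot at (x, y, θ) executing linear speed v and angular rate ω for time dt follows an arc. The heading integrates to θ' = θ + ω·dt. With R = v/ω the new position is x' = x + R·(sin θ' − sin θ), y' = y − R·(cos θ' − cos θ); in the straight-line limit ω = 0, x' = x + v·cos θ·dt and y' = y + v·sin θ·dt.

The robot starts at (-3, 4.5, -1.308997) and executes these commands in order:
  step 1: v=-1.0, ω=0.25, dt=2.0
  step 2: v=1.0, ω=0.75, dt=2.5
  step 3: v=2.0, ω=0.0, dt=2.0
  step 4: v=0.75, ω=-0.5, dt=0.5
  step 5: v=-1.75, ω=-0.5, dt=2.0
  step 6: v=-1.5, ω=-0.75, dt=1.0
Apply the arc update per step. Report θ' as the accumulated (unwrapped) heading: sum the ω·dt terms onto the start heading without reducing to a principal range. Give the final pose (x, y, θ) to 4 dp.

(-4.1146, 10.0385, -0.9340)

step 1: θ'=-0.8090 (R=-4.0000) → pose (-3.9693, 6.2256, -0.8090)
step 2: θ'=1.0660 (R=1.3333) → pose (-1.8375, 6.5011, 1.0660)
step 3: θ'=1.0660 (straight) → pose (0.0970, 10.0022, 1.0660)
step 4: θ'=0.8160 (R=-1.5000) → pose (0.3173, 10.3045, 0.8160)
step 5: θ'=-0.1840 (R=3.5000) → pose (-2.8725, 9.2615, -0.1840)
step 6: θ'=-0.9340 (R=2.0000) → pose (-4.1146, 10.0385, -0.9340)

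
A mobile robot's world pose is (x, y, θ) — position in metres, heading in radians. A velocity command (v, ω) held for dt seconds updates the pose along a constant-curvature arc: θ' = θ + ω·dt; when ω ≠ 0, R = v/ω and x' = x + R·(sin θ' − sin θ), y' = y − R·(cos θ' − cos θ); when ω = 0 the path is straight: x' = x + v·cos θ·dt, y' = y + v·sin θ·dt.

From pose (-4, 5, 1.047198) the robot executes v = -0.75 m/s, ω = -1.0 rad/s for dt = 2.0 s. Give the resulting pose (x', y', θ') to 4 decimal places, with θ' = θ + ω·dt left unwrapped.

θ' = 1.0472 + -1.0·2.0 = -0.9528
R = v/ω = -0.75/-1.0 = 0.7500
x' = -4 + 0.7500·(sin -0.9528 − sin 1.0472) = -5.2608
y' = 5 − 0.7500·(cos -0.9528 − cos 1.0472) = 4.9404

(-5.2608, 4.9404, -0.9528)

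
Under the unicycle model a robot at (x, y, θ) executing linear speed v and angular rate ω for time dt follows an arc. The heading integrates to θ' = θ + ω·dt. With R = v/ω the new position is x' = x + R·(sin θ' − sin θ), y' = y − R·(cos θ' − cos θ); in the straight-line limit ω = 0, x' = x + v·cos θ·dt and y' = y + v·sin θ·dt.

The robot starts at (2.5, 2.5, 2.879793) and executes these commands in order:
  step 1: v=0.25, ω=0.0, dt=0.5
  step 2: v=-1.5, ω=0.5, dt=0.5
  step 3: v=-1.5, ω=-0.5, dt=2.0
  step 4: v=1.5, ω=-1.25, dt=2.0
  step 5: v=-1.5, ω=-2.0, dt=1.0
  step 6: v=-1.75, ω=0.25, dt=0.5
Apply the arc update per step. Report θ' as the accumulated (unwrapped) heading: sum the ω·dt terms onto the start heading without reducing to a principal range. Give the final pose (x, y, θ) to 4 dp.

(7.4159, 4.6611, -2.2452)

step 1: θ'=2.8798 (straight) → pose (2.3793, 2.5324, 2.8798)
step 2: θ'=3.1298 (R=-3.0000) → pose (3.1203, 2.4303, 3.1298)
step 3: θ'=2.1298 (R=3.0000) → pose (5.6283, 1.0216, 2.1298)
step 4: θ'=-0.3702 (R=-1.2000) → pose (7.0798, 2.7767, -0.3702)
step 5: θ'=-2.3702 (R=0.7500) → pose (6.8283, 4.0136, -2.3702)
step 6: θ'=-2.2452 (R=-7.0000) → pose (7.4159, 4.6611, -2.2452)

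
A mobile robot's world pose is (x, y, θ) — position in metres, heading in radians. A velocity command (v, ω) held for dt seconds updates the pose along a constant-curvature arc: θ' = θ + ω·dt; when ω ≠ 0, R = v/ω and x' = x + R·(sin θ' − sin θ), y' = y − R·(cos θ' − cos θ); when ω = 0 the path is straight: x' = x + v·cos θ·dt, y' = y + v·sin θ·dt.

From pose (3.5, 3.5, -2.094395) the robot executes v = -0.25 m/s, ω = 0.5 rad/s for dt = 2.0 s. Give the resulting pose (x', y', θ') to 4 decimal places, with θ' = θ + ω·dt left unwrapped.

(3.5113, 3.9793, -1.0944)

θ' = -2.0944 + 0.5·2.0 = -1.0944
R = v/ω = -0.25/0.5 = -0.5000
x' = 3.5 + -0.5000·(sin -1.0944 − sin -2.0944) = 3.5113
y' = 3.5 − -0.5000·(cos -1.0944 − cos -2.0944) = 3.9793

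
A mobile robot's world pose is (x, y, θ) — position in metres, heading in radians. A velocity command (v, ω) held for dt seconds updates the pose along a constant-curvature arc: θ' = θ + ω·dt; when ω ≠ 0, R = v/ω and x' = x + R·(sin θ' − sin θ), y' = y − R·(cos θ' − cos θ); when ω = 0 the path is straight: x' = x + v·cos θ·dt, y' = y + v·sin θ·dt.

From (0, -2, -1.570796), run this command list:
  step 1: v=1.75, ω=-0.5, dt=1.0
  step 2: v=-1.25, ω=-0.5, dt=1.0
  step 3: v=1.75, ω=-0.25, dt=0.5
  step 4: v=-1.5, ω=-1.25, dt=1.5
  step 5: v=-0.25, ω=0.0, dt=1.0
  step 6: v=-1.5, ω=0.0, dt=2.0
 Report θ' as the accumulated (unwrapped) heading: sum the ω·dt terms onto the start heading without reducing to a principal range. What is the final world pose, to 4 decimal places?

(1.8149, -7.3293, -4.5708)

step 1: θ'=-2.0708 (R=-3.5000) → pose (-0.4285, -3.6780, -2.0708)
step 2: θ'=-2.5708 (R=2.5000) → pose (0.4147, -2.7729, -2.5708)
step 3: θ'=-2.6958 (R=-7.0000) → pose (-0.3491, -3.1985, -2.6958)
step 4: θ'=-4.5708 (R=1.2000) → pose (1.3563, -4.1118, -4.5708)
step 5: θ'=-4.5708 (straight) → pose (1.3915, -4.3593, -4.5708)
step 6: θ'=-4.5708 (straight) → pose (1.8149, -7.3293, -4.5708)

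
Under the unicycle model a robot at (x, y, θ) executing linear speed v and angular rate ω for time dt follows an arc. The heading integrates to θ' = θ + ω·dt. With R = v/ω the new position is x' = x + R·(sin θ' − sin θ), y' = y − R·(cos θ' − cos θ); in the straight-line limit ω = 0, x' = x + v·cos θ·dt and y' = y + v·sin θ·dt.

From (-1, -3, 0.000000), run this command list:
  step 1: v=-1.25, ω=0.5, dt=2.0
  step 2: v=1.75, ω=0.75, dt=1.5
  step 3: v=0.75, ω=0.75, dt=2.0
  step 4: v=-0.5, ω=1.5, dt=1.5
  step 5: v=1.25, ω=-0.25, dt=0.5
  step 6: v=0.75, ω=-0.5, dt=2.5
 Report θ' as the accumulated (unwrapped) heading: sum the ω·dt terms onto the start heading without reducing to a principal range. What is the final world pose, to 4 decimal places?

step 1: θ'=1.0000 (R=-2.5000) → pose (-3.1037, -4.1492, 1.0000)
step 2: θ'=2.1250 (R=2.3333) → pose (-3.0830, -1.6606, 2.1250)
step 3: θ'=3.6250 (R=1.0000) → pose (-4.3981, -1.3014, 3.6250)
step 4: θ'=5.8750 (R=-0.3333) → pose (-4.4208, -0.7003, 5.8750)
step 5: θ'=5.7500 (R=-5.0000) → pose (-3.8641, -0.9836, 5.7500)
step 6: θ'=4.5000 (R=-1.5000) → pose (-3.1602, -2.5916, 4.5000)

(-3.1602, -2.5916, 4.5000)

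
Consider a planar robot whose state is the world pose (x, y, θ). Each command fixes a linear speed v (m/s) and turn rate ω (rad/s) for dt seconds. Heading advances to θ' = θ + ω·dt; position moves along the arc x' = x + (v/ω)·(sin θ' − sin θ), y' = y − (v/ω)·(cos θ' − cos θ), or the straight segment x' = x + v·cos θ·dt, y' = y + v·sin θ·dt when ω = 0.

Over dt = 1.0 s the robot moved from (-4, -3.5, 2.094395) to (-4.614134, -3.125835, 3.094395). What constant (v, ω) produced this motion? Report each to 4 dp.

Δθ = 3.094395 − 2.094395 = 1.000000
ω = Δθ/dt = 1.000000/1.0 = 1.0000
R = Δx/(sin θ' − sin θ) = 0.7500
v = R·ω = 0.7500·1.0000 = 0.7500

v = 0.7500, ω = 1.0000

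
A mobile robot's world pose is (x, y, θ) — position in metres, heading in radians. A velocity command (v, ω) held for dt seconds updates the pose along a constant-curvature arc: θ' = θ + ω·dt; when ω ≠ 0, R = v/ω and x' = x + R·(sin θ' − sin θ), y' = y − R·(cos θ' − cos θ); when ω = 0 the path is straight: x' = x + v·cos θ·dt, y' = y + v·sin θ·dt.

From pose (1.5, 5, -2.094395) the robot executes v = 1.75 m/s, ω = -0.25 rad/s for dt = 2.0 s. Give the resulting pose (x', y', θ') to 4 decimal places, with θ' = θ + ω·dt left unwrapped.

(-0.9201, 2.5221, -2.5944)

θ' = -2.0944 + -0.25·2.0 = -2.5944
R = v/ω = 1.75/-0.25 = -7.0000
x' = 1.5 + -7.0000·(sin -2.5944 − sin -2.0944) = -0.9201
y' = 5 − -7.0000·(cos -2.5944 − cos -2.0944) = 2.5221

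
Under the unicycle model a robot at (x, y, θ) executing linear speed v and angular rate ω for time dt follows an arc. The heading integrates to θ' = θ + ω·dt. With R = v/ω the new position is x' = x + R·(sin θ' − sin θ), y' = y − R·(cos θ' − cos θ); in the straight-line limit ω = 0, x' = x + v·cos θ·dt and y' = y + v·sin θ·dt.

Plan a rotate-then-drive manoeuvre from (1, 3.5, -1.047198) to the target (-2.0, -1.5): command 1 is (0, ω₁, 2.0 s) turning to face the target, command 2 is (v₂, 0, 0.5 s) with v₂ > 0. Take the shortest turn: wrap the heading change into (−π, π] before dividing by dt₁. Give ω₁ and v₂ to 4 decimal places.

heading to target = atan2(-1.5−3.5, -2−1) = -2.1112
Δθ = wrap(-2.1112 − -1.0472) = -1.0640; ω₁ = Δθ/dt₁ = -0.5320
distance = √((-2−1)² + (-1.5−3.5)²) = 5.8310; v₂ = distance/dt₂ = 11.6619

ω₁ = -0.5320, v₂ = 11.6619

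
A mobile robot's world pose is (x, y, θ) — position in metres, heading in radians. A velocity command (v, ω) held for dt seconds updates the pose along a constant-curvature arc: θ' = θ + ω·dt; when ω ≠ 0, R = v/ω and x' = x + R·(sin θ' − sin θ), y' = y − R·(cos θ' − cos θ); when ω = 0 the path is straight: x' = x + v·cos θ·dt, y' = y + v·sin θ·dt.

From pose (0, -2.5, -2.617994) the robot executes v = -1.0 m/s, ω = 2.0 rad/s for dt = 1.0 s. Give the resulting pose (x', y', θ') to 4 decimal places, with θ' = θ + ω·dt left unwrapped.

(0.0397, -1.6595, -0.6180)

θ' = -2.6180 + 2.0·1.0 = -0.6180
R = v/ω = -1.0/2.0 = -0.5000
x' = 0 + -0.5000·(sin -0.6180 − sin -2.6180) = 0.0397
y' = -2.5 − -0.5000·(cos -0.6180 − cos -2.6180) = -1.6595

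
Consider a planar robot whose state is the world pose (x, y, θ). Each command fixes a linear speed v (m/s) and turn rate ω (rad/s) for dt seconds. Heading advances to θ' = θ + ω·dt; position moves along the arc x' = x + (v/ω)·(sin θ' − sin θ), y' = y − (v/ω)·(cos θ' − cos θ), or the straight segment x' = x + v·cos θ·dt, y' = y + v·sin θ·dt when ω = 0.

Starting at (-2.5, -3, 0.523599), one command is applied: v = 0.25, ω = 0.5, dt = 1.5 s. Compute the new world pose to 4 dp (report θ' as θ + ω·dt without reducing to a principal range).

θ' = 0.5236 + 0.5·1.5 = 1.2736
R = v/ω = 0.25/0.5 = 0.5000
x' = -2.5 + 0.5000·(sin 1.2736 − sin 0.5236) = -2.2719
y' = -3 − 0.5000·(cos 1.2736 − cos 0.5236) = -2.7134

(-2.2719, -2.7134, 1.2736)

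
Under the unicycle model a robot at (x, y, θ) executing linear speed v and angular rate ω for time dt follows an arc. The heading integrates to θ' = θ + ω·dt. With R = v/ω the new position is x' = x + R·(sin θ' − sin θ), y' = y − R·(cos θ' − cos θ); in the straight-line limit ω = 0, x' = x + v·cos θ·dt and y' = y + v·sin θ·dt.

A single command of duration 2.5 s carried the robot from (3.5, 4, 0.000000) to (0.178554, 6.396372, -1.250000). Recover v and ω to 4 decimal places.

v = -1.7500, ω = -0.5000

Δθ = -1.250000 − 0.000000 = -1.250000
ω = Δθ/dt = -1.250000/2.5 = -0.5000
R = Δx/(sin θ' − sin θ) = 3.5000
v = R·ω = 3.5000·-0.5000 = -1.7500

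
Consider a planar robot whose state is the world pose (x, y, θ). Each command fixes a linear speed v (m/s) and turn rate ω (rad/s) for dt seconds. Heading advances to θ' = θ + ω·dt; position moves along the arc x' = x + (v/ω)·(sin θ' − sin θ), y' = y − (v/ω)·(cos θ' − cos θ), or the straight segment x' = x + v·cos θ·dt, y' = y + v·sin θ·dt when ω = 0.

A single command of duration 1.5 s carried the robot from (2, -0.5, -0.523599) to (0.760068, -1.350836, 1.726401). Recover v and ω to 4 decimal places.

Δθ = 1.726401 − -0.523599 = 2.250000
ω = Δθ/dt = 2.250000/1.5 = 1.5000
R = Δx/(sin θ' − sin θ) = -0.8333
v = R·ω = -0.8333·1.5000 = -1.2500

v = -1.2500, ω = 1.5000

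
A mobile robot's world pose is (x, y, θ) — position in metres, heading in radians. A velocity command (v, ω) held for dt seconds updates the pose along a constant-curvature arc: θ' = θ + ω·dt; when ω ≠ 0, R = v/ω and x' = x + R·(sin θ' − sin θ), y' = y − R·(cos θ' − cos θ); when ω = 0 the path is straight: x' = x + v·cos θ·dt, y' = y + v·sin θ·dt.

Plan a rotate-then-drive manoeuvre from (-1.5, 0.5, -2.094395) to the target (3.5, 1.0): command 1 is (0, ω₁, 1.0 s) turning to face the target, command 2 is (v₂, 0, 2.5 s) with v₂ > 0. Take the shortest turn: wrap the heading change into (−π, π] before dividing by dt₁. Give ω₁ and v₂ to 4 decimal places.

ω₁ = 2.1941, v₂ = 2.0100

heading to target = atan2(1−0.5, 3.5−-1.5) = 0.0997
Δθ = wrap(0.0997 − -2.0944) = 2.1941; ω₁ = Δθ/dt₁ = 2.1941
distance = √((3.5−-1.5)² + (1−0.5)²) = 5.0249; v₂ = distance/dt₂ = 2.0100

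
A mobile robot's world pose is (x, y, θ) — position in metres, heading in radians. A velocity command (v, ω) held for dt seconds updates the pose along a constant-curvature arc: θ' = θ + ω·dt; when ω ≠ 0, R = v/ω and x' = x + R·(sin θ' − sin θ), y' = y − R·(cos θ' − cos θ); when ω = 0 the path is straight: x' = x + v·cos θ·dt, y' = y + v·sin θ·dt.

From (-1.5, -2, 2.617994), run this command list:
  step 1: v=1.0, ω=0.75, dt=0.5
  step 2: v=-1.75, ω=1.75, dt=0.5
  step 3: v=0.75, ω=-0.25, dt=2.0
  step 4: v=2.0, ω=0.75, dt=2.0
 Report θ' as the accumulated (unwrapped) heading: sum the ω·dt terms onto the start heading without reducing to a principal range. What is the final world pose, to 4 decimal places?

step 1: θ'=2.9930 (R=1.3333) → pose (-1.9693, -1.8361, 2.9930)
step 2: θ'=3.8680 (R=-1.0000) → pose (-1.1570, -1.5947, 3.8680)
step 3: θ'=3.3680 (R=-3.0000) → pose (-2.4762, -2.2754, 3.3680)
step 4: θ'=4.8680 (R=2.6667) → pose (-4.5120, -5.2873, 4.8680)

(-4.5120, -5.2873, 4.8680)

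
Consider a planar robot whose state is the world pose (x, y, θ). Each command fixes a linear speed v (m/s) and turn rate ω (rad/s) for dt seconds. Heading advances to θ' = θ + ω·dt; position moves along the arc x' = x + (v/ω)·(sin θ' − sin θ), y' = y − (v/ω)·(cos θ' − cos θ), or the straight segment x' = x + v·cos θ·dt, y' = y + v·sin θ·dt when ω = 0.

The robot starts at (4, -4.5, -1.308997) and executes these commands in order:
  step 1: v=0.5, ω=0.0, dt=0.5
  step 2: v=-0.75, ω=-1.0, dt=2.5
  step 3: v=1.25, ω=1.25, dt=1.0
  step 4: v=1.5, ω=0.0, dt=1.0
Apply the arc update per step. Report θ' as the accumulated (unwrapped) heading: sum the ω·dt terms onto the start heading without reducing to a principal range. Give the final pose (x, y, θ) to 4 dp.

(2.8317, -4.7340, -2.5590)

step 1: θ'=-1.3090 (straight) → pose (4.0647, -4.7415, -1.3090)
step 2: θ'=-3.8090 (R=0.7500) → pose (5.2534, -3.9583, -3.8090)
step 3: θ'=-2.5590 (R=1.0000) → pose (4.0842, -3.9087, -2.5590)
step 4: θ'=-2.5590 (straight) → pose (2.8317, -4.7340, -2.5590)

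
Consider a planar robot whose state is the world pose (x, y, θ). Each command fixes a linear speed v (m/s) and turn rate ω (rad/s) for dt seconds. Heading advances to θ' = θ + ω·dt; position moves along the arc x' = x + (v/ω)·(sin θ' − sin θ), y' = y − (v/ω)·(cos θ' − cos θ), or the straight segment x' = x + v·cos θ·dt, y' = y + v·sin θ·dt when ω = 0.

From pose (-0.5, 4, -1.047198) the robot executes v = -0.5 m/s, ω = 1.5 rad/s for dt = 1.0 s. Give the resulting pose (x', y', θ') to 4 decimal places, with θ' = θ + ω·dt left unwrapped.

(-0.9345, 4.1331, 0.4528)

θ' = -1.0472 + 1.5·1.0 = 0.4528
R = v/ω = -0.5/1.5 = -0.3333
x' = -0.5 + -0.3333·(sin 0.4528 − sin -1.0472) = -0.9345
y' = 4 − -0.3333·(cos 0.4528 − cos -1.0472) = 4.1331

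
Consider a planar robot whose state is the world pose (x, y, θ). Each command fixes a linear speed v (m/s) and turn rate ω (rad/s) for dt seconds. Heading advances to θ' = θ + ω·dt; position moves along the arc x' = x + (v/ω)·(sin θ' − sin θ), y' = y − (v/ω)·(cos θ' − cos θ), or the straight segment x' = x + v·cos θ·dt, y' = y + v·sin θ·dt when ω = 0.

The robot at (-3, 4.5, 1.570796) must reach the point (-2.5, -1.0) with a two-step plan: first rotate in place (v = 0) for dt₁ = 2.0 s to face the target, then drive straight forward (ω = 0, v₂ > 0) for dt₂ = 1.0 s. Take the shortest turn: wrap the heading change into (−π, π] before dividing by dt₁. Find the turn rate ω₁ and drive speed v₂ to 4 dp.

ω₁ = -1.5255, v₂ = 5.5227

heading to target = atan2(-1−4.5, -2.5−-3) = -1.4801
Δθ = wrap(-1.4801 − 1.5708) = -3.0509; ω₁ = Δθ/dt₁ = -1.5255
distance = √((-2.5−-3)² + (-1−4.5)²) = 5.5227; v₂ = distance/dt₂ = 5.5227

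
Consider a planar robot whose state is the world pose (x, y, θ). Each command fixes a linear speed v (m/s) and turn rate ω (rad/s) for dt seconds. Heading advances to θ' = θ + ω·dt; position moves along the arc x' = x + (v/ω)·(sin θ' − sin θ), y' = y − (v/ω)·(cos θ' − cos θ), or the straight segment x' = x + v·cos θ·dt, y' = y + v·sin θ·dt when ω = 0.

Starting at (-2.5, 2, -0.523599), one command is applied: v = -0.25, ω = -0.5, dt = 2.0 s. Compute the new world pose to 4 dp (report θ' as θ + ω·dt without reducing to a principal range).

θ' = -0.5236 + -0.5·2.0 = -1.5236
R = v/ω = -0.25/-0.5 = 0.5000
x' = -2.5 + 0.5000·(sin -1.5236 − sin -0.5236) = -2.7494
y' = 2 − 0.5000·(cos -1.5236 − cos -0.5236) = 2.4094

(-2.7494, 2.4094, -1.5236)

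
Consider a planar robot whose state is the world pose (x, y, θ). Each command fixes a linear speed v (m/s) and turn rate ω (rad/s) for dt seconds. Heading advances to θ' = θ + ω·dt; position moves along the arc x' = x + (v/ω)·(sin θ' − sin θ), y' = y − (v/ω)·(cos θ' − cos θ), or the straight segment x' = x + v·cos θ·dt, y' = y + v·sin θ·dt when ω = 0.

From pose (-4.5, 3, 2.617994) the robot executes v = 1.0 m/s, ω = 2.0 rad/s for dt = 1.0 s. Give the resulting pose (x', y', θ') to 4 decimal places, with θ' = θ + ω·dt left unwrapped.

θ' = 2.6180 + 2.0·1.0 = 4.6180
R = v/ω = 1.0/2.0 = 0.5000
x' = -4.5 + 0.5000·(sin 4.6180 − sin 2.6180) = -5.2478
y' = 3 − 0.5000·(cos 4.6180 − cos 2.6180) = 2.6141

(-5.2478, 2.6141, 4.6180)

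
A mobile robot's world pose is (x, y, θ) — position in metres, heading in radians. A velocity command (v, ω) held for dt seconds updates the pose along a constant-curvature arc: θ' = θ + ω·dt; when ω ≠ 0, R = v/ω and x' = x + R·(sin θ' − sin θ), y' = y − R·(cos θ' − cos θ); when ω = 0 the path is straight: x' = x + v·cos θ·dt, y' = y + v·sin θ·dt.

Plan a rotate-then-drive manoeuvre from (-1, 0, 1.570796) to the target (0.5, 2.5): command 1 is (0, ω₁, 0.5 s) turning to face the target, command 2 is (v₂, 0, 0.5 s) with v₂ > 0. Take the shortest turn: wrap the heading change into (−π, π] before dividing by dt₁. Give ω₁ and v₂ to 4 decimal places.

heading to target = atan2(2.5−0, 0.5−-1) = 1.0304
Δθ = wrap(1.0304 − 1.5708) = -0.5404; ω₁ = Δθ/dt₁ = -1.0808
distance = √((0.5−-1)² + (2.5−0)²) = 2.9155; v₂ = distance/dt₂ = 5.8310

ω₁ = -1.0808, v₂ = 5.8310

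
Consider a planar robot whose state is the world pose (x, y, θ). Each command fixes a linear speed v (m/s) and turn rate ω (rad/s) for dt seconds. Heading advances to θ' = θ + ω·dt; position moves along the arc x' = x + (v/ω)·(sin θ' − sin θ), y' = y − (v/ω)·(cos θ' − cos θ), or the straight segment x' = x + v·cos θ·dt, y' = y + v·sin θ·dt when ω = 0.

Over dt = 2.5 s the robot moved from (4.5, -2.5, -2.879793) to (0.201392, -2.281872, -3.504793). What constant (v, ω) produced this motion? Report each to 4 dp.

v = 1.7500, ω = -0.2500

Δθ = -3.504793 − -2.879793 = -0.625000
ω = Δθ/dt = -0.625000/2.5 = -0.2500
R = Δx/(sin θ' − sin θ) = -7.0000
v = R·ω = -7.0000·-0.2500 = 1.7500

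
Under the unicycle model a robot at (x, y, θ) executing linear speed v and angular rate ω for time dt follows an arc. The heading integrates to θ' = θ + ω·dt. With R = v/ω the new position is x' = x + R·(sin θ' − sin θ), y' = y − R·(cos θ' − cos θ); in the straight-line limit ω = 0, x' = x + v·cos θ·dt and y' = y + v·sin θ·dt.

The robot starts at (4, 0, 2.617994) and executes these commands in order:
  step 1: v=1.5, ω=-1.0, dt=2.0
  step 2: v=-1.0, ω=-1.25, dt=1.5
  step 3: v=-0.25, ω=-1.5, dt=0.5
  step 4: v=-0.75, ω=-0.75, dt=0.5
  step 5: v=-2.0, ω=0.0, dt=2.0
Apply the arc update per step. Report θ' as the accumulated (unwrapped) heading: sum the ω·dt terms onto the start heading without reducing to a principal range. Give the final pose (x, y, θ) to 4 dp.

(5.7821, 6.1057, -2.3820)

step 1: θ'=0.6180 (R=-1.5000) → pose (3.8809, 2.5216, 0.6180)
step 2: θ'=-1.2570 (R=0.8000) → pose (2.6564, 2.9267, -1.2570)
step 3: θ'=-2.0070 (R=0.1667) → pose (2.6639, 3.0486, -2.0070)
step 4: θ'=-2.3820 (R=1.0000) → pose (2.8816, 3.3512, -2.3820)
step 5: θ'=-2.3820 (straight) → pose (5.7821, 6.1057, -2.3820)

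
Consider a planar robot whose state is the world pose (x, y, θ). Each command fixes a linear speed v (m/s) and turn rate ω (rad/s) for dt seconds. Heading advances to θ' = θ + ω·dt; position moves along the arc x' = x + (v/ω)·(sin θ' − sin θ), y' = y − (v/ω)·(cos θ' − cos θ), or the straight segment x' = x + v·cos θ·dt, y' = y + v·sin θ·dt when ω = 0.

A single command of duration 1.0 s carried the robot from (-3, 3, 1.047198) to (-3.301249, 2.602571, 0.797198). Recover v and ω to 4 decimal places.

Δθ = 0.797198 − 1.047198 = -0.250000
ω = Δθ/dt = -0.250000/1.0 = -0.2500
R = −Δy/(cos θ' − cos θ) = 2.0000
v = R·ω = 2.0000·-0.2500 = -0.5000

v = -0.5000, ω = -0.2500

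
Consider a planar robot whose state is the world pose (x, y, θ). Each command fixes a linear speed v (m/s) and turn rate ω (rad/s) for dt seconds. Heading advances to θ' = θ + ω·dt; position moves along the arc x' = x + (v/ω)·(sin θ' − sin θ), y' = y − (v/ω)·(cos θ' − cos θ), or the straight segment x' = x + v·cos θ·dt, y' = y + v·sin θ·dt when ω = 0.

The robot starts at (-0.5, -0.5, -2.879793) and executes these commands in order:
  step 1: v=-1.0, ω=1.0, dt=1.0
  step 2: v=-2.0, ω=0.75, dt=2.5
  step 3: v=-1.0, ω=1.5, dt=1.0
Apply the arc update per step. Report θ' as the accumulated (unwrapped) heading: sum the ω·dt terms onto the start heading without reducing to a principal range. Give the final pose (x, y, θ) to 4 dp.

step 1: θ'=-1.8798 (R=-1.0000) → pose (0.1938, 0.1618, -1.8798)
step 2: θ'=-0.0048 (R=-2.6667) → pose (-2.3338, 3.6394, -0.0048)
step 3: θ'=1.4952 (R=-0.6667) → pose (-3.0017, 3.0231, 1.4952)

(-3.0017, 3.0231, 1.4952)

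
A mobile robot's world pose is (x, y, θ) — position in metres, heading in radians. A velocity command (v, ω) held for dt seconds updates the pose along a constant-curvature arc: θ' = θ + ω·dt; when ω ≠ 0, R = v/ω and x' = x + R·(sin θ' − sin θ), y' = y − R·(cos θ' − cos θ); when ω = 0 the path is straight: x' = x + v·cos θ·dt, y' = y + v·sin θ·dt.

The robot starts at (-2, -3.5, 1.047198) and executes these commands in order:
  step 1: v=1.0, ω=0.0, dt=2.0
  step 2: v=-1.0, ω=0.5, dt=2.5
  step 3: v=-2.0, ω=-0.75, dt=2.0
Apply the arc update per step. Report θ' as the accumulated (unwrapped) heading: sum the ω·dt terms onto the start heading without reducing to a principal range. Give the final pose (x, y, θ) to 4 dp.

step 1: θ'=1.0472 (straight) → pose (-1.0000, -1.7679, 1.0472)
step 2: θ'=2.2972 (R=-2.0000) → pose (-0.7631, -4.0963, 2.2972)
step 3: θ'=0.7972 (R=2.6667) → pose (-0.8489, -7.7307, 0.7972)

(-0.8489, -7.7307, 0.7972)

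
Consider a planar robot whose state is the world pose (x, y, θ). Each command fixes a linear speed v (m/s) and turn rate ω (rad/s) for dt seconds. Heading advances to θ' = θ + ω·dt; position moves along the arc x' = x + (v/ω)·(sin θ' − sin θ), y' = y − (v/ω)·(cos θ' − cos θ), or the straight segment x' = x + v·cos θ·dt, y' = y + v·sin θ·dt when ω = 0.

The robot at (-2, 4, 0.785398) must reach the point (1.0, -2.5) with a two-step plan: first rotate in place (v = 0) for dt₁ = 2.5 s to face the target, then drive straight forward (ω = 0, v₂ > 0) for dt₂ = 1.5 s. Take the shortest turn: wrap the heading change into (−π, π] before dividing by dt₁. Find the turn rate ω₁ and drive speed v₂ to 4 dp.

ω₁ = -0.7695, v₂ = 4.7726

heading to target = atan2(-2.5−4, 1−-2) = -1.1384
Δθ = wrap(-1.1384 − 0.7854) = -1.9238; ω₁ = Δθ/dt₁ = -0.7695
distance = √((1−-2)² + (-2.5−4)²) = 7.1589; v₂ = distance/dt₂ = 4.7726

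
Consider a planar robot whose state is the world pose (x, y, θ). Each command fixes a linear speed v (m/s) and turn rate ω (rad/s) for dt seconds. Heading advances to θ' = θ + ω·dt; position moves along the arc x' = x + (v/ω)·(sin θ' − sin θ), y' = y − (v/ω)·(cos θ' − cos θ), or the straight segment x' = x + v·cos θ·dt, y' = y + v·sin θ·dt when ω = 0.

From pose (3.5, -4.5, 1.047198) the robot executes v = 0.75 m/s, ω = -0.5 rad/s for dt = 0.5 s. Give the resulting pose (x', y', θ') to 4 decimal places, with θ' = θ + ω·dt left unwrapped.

(3.7259, -4.2019, 0.7972)

θ' = 1.0472 + -0.5·0.5 = 0.7972
R = v/ω = 0.75/-0.5 = -1.5000
x' = 3.5 + -1.5000·(sin 0.7972 − sin 1.0472) = 3.7259
y' = -4.5 − -1.5000·(cos 0.7972 − cos 1.0472) = -4.2019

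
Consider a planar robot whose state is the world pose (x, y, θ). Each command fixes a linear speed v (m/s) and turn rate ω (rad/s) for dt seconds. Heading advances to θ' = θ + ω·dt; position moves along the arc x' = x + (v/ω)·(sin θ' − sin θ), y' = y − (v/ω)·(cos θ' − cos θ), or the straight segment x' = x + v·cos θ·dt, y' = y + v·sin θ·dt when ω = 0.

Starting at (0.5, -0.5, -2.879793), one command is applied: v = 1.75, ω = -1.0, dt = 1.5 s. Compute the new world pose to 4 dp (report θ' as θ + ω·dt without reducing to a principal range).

θ' = -2.8798 + -1.0·1.5 = -4.3798
R = v/ω = 1.75/-1.0 = -1.7500
x' = 0.5 + -1.7500·(sin -4.3798 − sin -2.8798) = -1.6070
y' = -0.5 − -1.7500·(cos -4.3798 − cos -2.8798) = 0.6190

(-1.6070, 0.6190, -4.3798)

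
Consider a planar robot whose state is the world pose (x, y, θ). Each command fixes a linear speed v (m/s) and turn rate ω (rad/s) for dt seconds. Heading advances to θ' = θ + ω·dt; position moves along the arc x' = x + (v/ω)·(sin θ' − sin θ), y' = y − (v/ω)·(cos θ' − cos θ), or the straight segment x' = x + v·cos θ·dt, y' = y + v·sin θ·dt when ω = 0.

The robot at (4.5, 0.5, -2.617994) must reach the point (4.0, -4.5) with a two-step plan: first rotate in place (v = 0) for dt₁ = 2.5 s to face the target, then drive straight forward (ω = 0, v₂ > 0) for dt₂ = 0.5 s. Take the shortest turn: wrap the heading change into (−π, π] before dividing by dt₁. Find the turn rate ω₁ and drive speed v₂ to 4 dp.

ω₁ = 0.3790, v₂ = 10.0499

heading to target = atan2(-4.5−0.5, 4−4.5) = -1.6705
Δθ = wrap(-1.6705 − -2.6180) = 0.9475; ω₁ = Δθ/dt₁ = 0.3790
distance = √((4−4.5)² + (-4.5−0.5)²) = 5.0249; v₂ = distance/dt₂ = 10.0499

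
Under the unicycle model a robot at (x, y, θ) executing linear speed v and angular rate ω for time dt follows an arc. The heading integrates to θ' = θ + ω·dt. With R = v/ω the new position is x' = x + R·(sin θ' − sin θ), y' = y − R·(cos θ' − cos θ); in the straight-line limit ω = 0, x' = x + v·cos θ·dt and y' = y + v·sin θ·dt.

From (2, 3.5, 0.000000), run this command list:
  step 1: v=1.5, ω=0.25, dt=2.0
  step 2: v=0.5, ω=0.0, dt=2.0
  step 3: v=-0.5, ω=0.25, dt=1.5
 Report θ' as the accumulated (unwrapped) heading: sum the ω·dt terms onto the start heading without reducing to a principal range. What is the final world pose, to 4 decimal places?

step 1: θ'=0.5000 (R=6.0000) → pose (4.8766, 4.2345, 0.5000)
step 2: θ'=0.5000 (straight) → pose (5.7541, 4.7139, 0.5000)
step 3: θ'=0.8750 (R=-2.0000) → pose (5.1779, 4.2408, 0.8750)

(5.1779, 4.2408, 0.8750)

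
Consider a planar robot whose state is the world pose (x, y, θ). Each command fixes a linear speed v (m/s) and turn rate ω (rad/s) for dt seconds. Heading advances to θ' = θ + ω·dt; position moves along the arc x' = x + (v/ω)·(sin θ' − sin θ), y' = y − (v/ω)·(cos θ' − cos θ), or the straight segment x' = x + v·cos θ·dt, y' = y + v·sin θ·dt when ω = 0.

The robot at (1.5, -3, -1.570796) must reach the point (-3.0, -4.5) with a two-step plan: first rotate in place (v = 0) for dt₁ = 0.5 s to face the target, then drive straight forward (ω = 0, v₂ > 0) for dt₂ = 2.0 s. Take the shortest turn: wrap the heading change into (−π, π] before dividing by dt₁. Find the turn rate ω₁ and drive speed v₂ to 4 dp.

heading to target = atan2(-4.5−-3, -3−1.5) = -2.8198
Δθ = wrap(-2.8198 − -1.5708) = -1.2490; ω₁ = Δθ/dt₁ = -2.4981
distance = √((-3−1.5)² + (-4.5−-3)²) = 4.7434; v₂ = distance/dt₂ = 2.3717

ω₁ = -2.4981, v₂ = 2.3717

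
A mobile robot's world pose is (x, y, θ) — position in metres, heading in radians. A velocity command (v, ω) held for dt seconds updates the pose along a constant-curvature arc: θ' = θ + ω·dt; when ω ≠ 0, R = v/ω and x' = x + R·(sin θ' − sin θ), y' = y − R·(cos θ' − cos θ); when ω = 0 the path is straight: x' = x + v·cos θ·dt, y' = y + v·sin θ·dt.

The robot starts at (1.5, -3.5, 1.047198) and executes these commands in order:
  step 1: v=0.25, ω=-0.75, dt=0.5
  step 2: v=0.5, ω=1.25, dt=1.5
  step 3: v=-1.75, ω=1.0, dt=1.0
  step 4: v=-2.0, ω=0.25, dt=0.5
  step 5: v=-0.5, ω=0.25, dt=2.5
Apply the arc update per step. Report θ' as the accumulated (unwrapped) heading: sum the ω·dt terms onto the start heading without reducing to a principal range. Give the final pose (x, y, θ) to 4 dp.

step 1: θ'=0.6722 (R=-0.3333) → pose (1.5811, -3.4058, 0.6722)
step 2: θ'=2.5472 (R=0.4000) → pose (1.5560, -2.7615, 2.5472)
step 3: θ'=3.5472 (R=-1.7500) → pose (3.2265, -2.9196, 3.5472)
step 4: θ'=3.6722 (R=-8.0000) → pose (4.1184, -2.4687, 3.6722)
step 5: θ'=4.2972 (R=-2.0000) → pose (4.9364, -1.5505, 4.2972)

(4.9364, -1.5505, 4.2972)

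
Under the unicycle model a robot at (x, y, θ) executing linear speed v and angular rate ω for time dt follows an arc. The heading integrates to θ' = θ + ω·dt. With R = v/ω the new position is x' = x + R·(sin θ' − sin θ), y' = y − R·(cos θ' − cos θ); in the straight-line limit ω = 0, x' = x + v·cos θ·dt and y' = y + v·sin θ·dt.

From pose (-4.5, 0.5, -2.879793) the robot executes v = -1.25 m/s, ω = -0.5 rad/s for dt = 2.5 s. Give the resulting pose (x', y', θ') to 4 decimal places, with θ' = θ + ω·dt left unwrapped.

(-1.7654, -0.5393, -4.1298)

θ' = -2.8798 + -0.5·2.5 = -4.1298
R = v/ω = -1.25/-0.5 = 2.5000
x' = -4.5 + 2.5000·(sin -4.1298 − sin -2.8798) = -1.7654
y' = 0.5 − 2.5000·(cos -4.1298 − cos -2.8798) = -0.5393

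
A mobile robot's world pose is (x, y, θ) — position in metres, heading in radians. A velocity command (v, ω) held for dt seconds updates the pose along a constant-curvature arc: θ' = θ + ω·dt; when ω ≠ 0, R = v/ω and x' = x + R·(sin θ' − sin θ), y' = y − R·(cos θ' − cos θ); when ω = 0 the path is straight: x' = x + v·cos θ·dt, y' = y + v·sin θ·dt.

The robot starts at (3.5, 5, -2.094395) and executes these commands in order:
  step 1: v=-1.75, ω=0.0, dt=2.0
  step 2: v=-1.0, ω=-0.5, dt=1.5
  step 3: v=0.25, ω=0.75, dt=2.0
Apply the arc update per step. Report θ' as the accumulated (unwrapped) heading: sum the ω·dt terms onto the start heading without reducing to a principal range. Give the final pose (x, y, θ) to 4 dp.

step 1: θ'=-2.0944 (straight) → pose (5.2500, 8.0311, -2.0944)
step 2: θ'=-2.8444 (R=2.0000) → pose (6.3964, 8.9434, -2.8444)
step 3: θ'=-1.3444 (R=0.3333) → pose (6.1692, 8.5499, -1.3444)

(6.1692, 8.5499, -1.3444)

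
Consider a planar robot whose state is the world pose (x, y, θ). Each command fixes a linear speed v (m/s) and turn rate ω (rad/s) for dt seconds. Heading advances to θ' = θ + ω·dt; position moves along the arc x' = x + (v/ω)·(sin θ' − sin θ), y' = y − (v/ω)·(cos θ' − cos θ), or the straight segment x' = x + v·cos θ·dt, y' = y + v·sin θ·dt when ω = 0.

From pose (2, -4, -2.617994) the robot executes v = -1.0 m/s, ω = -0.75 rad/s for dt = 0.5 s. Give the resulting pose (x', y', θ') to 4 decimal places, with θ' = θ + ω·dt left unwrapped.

(2.4693, -3.8361, -2.9930)

θ' = -2.6180 + -0.75·0.5 = -2.9930
R = v/ω = -1.0/-0.75 = 1.3333
x' = 2 + 1.3333·(sin -2.9930 − sin -2.6180) = 2.4693
y' = -4 − 1.3333·(cos -2.9930 − cos -2.6180) = -3.8361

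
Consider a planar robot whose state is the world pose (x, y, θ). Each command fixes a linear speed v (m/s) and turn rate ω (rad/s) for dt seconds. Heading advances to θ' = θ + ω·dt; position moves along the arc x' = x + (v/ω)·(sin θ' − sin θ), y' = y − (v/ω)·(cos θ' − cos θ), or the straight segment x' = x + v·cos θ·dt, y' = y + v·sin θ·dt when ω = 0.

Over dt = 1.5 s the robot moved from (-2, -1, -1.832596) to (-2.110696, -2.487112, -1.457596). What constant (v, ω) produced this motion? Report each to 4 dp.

v = 1.0000, ω = 0.2500

Δθ = -1.457596 − -1.832596 = 0.375000
ω = Δθ/dt = 0.375000/1.5 = 0.2500
R = −Δy/(cos θ' − cos θ) = 4.0000
v = R·ω = 4.0000·0.2500 = 1.0000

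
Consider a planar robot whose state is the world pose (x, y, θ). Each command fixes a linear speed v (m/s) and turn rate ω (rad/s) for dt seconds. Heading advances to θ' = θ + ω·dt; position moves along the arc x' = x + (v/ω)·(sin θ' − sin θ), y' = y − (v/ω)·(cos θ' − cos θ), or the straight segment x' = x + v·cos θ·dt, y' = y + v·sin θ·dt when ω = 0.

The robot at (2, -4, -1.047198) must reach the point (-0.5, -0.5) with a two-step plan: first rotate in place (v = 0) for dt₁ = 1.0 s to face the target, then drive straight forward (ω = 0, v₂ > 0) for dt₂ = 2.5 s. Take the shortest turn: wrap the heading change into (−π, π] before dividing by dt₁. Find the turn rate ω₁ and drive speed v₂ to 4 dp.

heading to target = atan2(-0.5−-4, -0.5−2) = 2.1910
Δθ = wrap(2.1910 − -1.0472) = -3.0449; ω₁ = Δθ/dt₁ = -3.0449
distance = √((-0.5−2)² + (-0.5−-4)²) = 4.3012; v₂ = distance/dt₂ = 1.7205

ω₁ = -3.0449, v₂ = 1.7205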